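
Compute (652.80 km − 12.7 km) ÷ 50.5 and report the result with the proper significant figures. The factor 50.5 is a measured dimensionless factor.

652.80 km − 12.7 km = 640.10 km; the difference is limited to 1 decimal place (4 s.f.).
Carrying full precision, 640.10 ÷ 50.5 = 12.6752475248… km; 50.5 has 3 s.f., so the result keeps min(4, 3) = 3 s.f.
Rounded to 3 significant figures: 12.7 km.

12.7 km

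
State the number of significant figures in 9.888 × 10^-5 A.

4

9.888 × 10^-5: in scientific notation every digit of the coefficient is significant.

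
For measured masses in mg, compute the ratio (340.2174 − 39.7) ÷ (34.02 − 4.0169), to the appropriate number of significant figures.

10.02

340.2174 − 39.7 = 300.5174, limited to 1 d.p. → 4 s.f.; 34.02 − 4.0169 = 30.0031, limited to 2 d.p. → 4 s.f.
Carrying full precision, 300.5174 ÷ 30.0031 = 10.0162116581…; keep min(4, 4) = 4 s.f.
Rounded to 4 significant figures: 10.02.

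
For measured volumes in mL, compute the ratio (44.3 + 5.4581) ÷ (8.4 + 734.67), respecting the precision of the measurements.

6.70 × 10⁻²

44.3 + 5.4581 = 49.7581, limited to 1 d.p. → 3 s.f.; 8.4 + 734.67 = 743.07, limited to 1 d.p. → 4 s.f.
Carrying full precision, 49.7581 ÷ 743.07 = 0.0669628702545…; keep min(3, 4) = 3 s.f.
Rounded to 3 significant figures: 6.70 × 10⁻².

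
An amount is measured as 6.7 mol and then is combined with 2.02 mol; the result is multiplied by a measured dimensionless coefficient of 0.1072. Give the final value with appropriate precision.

6.7 mol + 2.02 mol = 8.72 mol; the sum is limited to 1 decimal place (2 s.f.).
Carrying full precision, 8.72 × 0.1072 = 0.934784 mol; 0.1072 has 4 s.f., so the result keeps min(2, 4) = 2 s.f.
Rounded to 2 significant figures: 0.93 mol.

0.93 mol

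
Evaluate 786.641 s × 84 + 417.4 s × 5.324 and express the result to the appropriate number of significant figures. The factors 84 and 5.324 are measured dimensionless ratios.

6.8 × 10⁴ s

786.641 × 84 = 66077.844 → 6.6 × 10⁴ s (2 s.f., last digit at the 10^3 place).
417.4 × 5.324 = 2222.2376 → 2222 s (4 s.f., last digit at the 10^0 place).
Sum: 68300.0816 s; keep the coarser place, 10^3.
Result: 6.8 × 10⁴ s.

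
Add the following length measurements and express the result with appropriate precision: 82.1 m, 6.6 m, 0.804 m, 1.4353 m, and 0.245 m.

91.2 m

82.1 m + 6.6 m + 0.804 m + 1.4353 m + 0.245 m = 91.1843 m.
Addition/subtraction keeps the fewest decimal places: 82.1 → 1 decimal place, 6.6 → 1 decimal place, 0.804 → 3 decimal places, 1.4353 → 4 decimal places, 0.245 → 3 decimal places; limit is 1.
Rounded to 1 decimal place: 91.2 m.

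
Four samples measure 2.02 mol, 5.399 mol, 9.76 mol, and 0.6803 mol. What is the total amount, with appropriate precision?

2.02 mol + 5.399 mol + 9.76 mol + 0.6803 mol = 17.8593 mol.
Addition/subtraction keeps the fewest decimal places: 2.02 → 2 decimal places, 5.399 → 3 decimal places, 9.76 → 2 decimal places, 0.6803 → 4 decimal places; limit is 2.
Rounded to 2 decimal places: 17.86 mol.

17.86 mol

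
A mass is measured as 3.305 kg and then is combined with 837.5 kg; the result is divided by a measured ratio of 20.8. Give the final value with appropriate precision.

40.4 kg

3.305 kg + 837.5 kg = 840.805 kg; the sum is limited to 1 decimal place (4 s.f.).
Carrying full precision, 840.805 ÷ 20.8 = 40.4233173077… kg; 20.8 has 3 s.f., so the result keeps min(4, 3) = 3 s.f.
Rounded to 3 significant figures: 40.4 kg.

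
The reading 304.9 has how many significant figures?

4

304.9: zeros between nonzero digits are significant.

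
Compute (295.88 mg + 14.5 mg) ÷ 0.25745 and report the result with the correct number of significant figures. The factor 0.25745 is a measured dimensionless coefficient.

1206 mg

295.88 mg + 14.5 mg = 310.38 mg; the sum is limited to 1 decimal place (4 s.f.).
Carrying full precision, 310.38 ÷ 0.25745 = 1205.59331909… mg; 0.25745 has 5 s.f., so the result keeps min(4, 5) = 4 s.f.
Rounded to 4 significant figures: 1206 mg.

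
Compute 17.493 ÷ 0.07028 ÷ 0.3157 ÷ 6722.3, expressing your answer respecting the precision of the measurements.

17.493 ÷ 0.07028 ÷ 0.3157 ÷ 6722.3 = 0.117284351634…
Multiplication/division keeps the fewest significant figures: 17.493 → 5 s.f., 0.07028 → 4 s.f., 0.3157 → 4 s.f., 6722.3 → 5 s.f.; limit is 4.
Rounded to 4 significant figures: 1.173 × 10⁻¹.

1.173 × 10⁻¹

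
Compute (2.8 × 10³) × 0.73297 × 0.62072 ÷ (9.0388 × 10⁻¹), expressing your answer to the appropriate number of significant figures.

(2.8 × 10³) × 0.73297 × 0.62072 ÷ (9.0388 × 10⁻¹) = 1409.38353268…
Multiplication/division keeps the fewest significant figures: 2.8 × 10³ → 2 s.f., 0.73297 → 5 s.f., 0.62072 → 5 s.f., 9.0388 × 10⁻¹ → 5 s.f.; limit is 2.
Rounded to 2 significant figures: 1.4 × 10³.

1.4 × 10³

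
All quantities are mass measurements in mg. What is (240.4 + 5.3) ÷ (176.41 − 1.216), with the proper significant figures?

240.4 + 5.3 = 245.7, limited to 1 d.p. → 4 s.f.; 176.41 − 1.216 = 175.194, limited to 2 d.p. → 5 s.f.
Carrying full precision, 245.7 ÷ 175.194 = 1.40244528922…; keep min(4, 5) = 4 s.f.
Rounded to 4 significant figures: 1.402.

1.402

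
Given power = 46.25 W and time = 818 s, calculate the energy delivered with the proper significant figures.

3.78 × 10⁴ J

energy delivered = 46.25 W × 818 s = 37832.5 J.
46.25 has 4 significant figures; 818 has 3.
Division/multiplication keeps the fewest: 3 significant figures.
Rounded: 3.78 × 10⁴ J.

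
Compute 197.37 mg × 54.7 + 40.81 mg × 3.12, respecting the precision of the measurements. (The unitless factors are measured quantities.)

197.37 × 54.7 = 10796.139 → 1.08 × 10⁴ mg (3 s.f., last digit at the 10^2 place).
40.81 × 3.12 = 127.3272 → 127 mg (3 s.f., last digit at the 10^0 place).
Sum: 10923.4662 mg; keep the coarser place, 10^2.
Result: 1.09 × 10⁴ mg.

1.09 × 10⁴ mg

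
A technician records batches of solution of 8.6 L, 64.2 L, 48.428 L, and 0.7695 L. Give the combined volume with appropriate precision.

122.0 L

8.6 L + 64.2 L + 48.428 L + 0.7695 L = 121.9975 L.
Addition/subtraction keeps the fewest decimal places: 8.6 → 1 decimal place, 64.2 → 1 decimal place, 48.428 → 3 decimal places, 0.7695 → 4 decimal places; limit is 1.
Rounded to 1 decimal place: 122.0 L.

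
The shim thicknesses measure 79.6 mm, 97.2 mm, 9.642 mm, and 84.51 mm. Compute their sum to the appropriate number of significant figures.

79.6 mm + 97.2 mm + 9.642 mm + 84.51 mm = 270.952 mm.
Addition/subtraction keeps the fewest decimal places: 79.6 → 1 decimal place, 97.2 → 1 decimal place, 9.642 → 3 decimal places, 84.51 → 2 decimal places; limit is 1.
Rounded to 1 decimal place: 2.710 × 10² mm.

2.710 × 10² mm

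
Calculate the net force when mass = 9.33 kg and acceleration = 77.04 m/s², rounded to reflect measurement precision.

net force = 9.33 kg × 77.04 m/s² = 718.7832 N.
9.33 has 3 significant figures; 77.04 has 4.
Division/multiplication keeps the fewest: 3 significant figures.
Rounded: 719 N.

719 N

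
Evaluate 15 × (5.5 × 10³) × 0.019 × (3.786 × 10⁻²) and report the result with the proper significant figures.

59

15 × (5.5 × 10³) × 0.019 × (3.786 × 10⁻²) = 59.34555
Multiplication/division keeps the fewest significant figures: 15 → 2 s.f., 5.5 × 10³ → 2 s.f., 0.019 → 2 s.f., 3.786 × 10⁻² → 4 s.f.; limit is 2.
Rounded to 2 significant figures: 59.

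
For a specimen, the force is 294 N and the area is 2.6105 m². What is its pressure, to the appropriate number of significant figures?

113 Pa

pressure = 294 N ÷ 2.6105 m² = 112.622103045… Pa.
294 has 3 significant figures; 2.6105 has 5.
Division/multiplication keeps the fewest: 3 significant figures.
Rounded: 113 Pa.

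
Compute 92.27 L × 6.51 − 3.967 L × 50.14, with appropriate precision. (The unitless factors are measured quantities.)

402 L

92.27 × 6.51 = 600.6777 → 601 L (3 s.f., last digit at the 10^0 place).
3.967 × 50.14 = 198.90538 → 198.9 L (4 s.f., last digit at the 10^-1 place).
Difference: 401.77232 L; keep the coarser place, 10^0.
Result: 402 L.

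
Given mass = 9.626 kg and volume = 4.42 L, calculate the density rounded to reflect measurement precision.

2.18 kg/L

density = 9.626 kg ÷ 4.42 L = 2.1778280543… kg/L.
9.626 has 4 significant figures; 4.42 has 3.
Division/multiplication keeps the fewest: 3 significant figures.
Rounded: 2.18 kg/L.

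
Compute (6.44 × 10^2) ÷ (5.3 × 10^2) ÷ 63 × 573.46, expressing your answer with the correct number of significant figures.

11

(6.44 × 10^2) ÷ (5.3 × 10^2) ÷ 63 × 573.46 = 11.0604444444…
Multiplication/division keeps the fewest significant figures: 6.44 × 10^2 → 3 s.f., 5.3 × 10^2 → 2 s.f., 63 → 2 s.f., 573.46 → 5 s.f.; limit is 2.
Rounded to 2 significant figures: 11.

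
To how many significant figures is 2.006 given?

2.006: zeros between nonzero digits are significant.

4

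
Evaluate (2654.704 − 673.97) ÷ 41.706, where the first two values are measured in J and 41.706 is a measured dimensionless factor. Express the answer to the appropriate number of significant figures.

2654.704 J − 673.97 J = 1980.734 J; the difference is limited to 2 decimal places (6 s.f.).
Carrying full precision, 1980.734 ÷ 41.706 = 47.492782813… J; 41.706 has 5 s.f., so the result keeps min(6, 5) = 5 s.f.
Rounded to 5 significant figures: 47.493 J.

47.493 J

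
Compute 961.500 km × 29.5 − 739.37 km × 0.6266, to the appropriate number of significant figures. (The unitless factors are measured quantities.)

961.500 × 29.5 = 28364.25 → 2.84 × 10⁴ km (3 s.f., last digit at the 10^2 place).
739.37 × 0.6266 = 463.289242 → 463.3 km (4 s.f., last digit at the 10^-1 place).
Difference: 27900.960758 km; keep the coarser place, 10^2.
Result: 2.79 × 10⁴ km.

2.79 × 10⁴ km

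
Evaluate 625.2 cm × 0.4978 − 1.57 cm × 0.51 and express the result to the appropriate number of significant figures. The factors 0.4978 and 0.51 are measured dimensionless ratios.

625.2 × 0.4978 = 311.22456 → 311.2 cm (4 s.f., last digit at the 10^-1 place).
1.57 × 0.51 = 0.8007 → 0.80 cm (2 s.f., last digit at the 10^-2 place).
Difference: 310.42386 cm; keep the coarser place, 10^-1.
Result: 310.4 cm.

310.4 cm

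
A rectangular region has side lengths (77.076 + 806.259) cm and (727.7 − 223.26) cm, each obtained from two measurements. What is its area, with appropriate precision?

77.076 + 806.259 = 883.335, limited to 3 d.p. → 6 s.f.; 727.7 − 223.26 = 504.44, limited to 1 d.p. → 4 s.f.
Carrying full precision, 883.335 × 504.44 = 445589.5074; keep min(6, 4) = 4 s.f.
Rounded to 4 significant figures: 4.456 × 10^5 cm².

4.456 × 10^5 cm²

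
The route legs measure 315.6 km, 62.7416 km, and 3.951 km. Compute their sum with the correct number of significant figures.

382.3 km

315.6 km + 62.7416 km + 3.951 km = 382.2926 km.
Addition/subtraction keeps the fewest decimal places: 315.6 → 1 decimal place, 62.7416 → 4 decimal places, 3.951 → 3 decimal places; limit is 1.
Rounded to 1 decimal place: 382.3 km.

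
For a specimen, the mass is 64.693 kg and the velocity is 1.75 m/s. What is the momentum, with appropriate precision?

113 kg·m/s

momentum = 64.693 kg × 1.75 m/s = 113.21275 kg·m/s.
64.693 has 5 significant figures; 1.75 has 3.
Division/multiplication keeps the fewest: 3 significant figures.
Rounded: 113 kg·m/s.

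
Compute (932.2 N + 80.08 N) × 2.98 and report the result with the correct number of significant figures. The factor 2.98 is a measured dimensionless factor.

932.2 N + 80.08 N = 1012.28 N; the sum is limited to 1 decimal place (5 s.f.).
Carrying full precision, 1012.28 × 2.98 = 3016.5944 N; 2.98 has 3 s.f., so the result keeps min(5, 3) = 3 s.f.
Rounded to 3 significant figures: 3.02 × 10³ N.

3.02 × 10³ N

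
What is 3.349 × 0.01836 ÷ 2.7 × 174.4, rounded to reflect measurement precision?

4.0

3.349 × 0.01836 ÷ 2.7 × 174.4 = 3.97164608
Multiplication/division keeps the fewest significant figures: 3.349 → 4 s.f., 0.01836 → 4 s.f., 2.7 → 2 s.f., 174.4 → 4 s.f.; limit is 2.
Rounded to 2 significant figures: 4.0.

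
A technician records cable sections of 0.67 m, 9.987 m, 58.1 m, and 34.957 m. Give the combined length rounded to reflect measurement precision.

103.7 m

0.67 m + 9.987 m + 58.1 m + 34.957 m = 103.714 m.
Addition/subtraction keeps the fewest decimal places: 0.67 → 2 decimal places, 9.987 → 3 decimal places, 58.1 → 1 decimal place, 34.957 → 3 decimal places; limit is 1.
Rounded to 1 decimal place: 103.7 m.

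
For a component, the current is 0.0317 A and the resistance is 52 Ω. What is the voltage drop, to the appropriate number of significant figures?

1.6 V

voltage drop = 0.0317 A × 52 Ω = 1.6484 V.
0.0317 has 3 significant figures; 52 has 2.
Division/multiplication keeps the fewest: 2 significant figures.
Rounded: 1.6 V.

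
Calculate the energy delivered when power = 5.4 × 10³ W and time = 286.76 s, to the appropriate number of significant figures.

energy delivered = 5.4 × 10³ W × 286.76 s = 1548504 J.
5.4 × 10³ has 2 significant figures; 286.76 has 5.
Division/multiplication keeps the fewest: 2 significant figures.
Rounded: 1.5 × 10⁶ J.

1.5 × 10⁶ J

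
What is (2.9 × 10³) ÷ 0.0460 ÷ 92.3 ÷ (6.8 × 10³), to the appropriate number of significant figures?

(2.9 × 10³) ÷ 0.0460 ÷ 92.3 ÷ (6.8 × 10³) = 0.100445284336…
Multiplication/division keeps the fewest significant figures: 2.9 × 10³ → 2 s.f., 0.0460 → 3 s.f., 92.3 → 3 s.f., 6.8 × 10³ → 2 s.f.; limit is 2.
Rounded to 2 significant figures: 0.10.

0.10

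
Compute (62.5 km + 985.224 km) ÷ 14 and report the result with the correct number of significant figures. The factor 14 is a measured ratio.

62.5 km + 985.224 km = 1047.724 km; the sum is limited to 1 decimal place (5 s.f.).
Carrying full precision, 1047.724 ÷ 14 = 74.8374285714… km; 14 has 2 s.f., so the result keeps min(5, 2) = 2 s.f.
Rounded to 2 significant figures: 75 km.

75 km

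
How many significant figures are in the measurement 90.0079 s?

6

90.0079: zeros between nonzero digits are significant.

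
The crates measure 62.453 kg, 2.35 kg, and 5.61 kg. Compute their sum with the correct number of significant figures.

70.41 kg

62.453 kg + 2.35 kg + 5.61 kg = 70.413 kg.
Addition/subtraction keeps the fewest decimal places: 62.453 → 3 decimal places, 2.35 → 2 decimal places, 5.61 → 2 decimal places; limit is 2.
Rounded to 2 decimal places: 70.41 kg.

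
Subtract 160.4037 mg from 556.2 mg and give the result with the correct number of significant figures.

556.2 mg − 160.4037 mg = 395.7963 mg.
Addition/subtraction keeps the fewest decimal places: 556.2 → 1 decimal place, 160.4037 → 4 decimal places; limit is 1.
Rounded to 1 decimal place: 395.8 mg.

395.8 mg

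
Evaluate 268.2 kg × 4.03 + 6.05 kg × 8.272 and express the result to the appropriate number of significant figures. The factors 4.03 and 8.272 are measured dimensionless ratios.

268.2 × 4.03 = 1080.846 → 1.08 × 10³ kg (3 s.f., last digit at the 10^1 place).
6.05 × 8.272 = 50.0456 → 50.0 kg (3 s.f., last digit at the 10^-1 place).
Sum: 1130.8916 kg; keep the coarser place, 10^1.
Result: 1.13 × 10³ kg.

1.13 × 10³ kg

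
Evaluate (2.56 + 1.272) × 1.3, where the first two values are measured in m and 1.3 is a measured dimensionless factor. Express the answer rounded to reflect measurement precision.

2.56 m + 1.272 m = 3.832 m; the sum is limited to 2 decimal places (3 s.f.).
Carrying full precision, 3.832 × 1.3 = 4.9816 m; 1.3 has 2 s.f., so the result keeps min(3, 2) = 2 s.f.
Rounded to 2 significant figures: 5.0 m.

5.0 m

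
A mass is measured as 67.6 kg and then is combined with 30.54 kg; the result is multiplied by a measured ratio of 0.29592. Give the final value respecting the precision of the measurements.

29.0 kg

67.6 kg + 30.54 kg = 98.14 kg; the sum is limited to 1 decimal place (3 s.f.).
Carrying full precision, 98.14 × 0.29592 = 29.0415888 kg; 0.29592 has 5 s.f., so the result keeps min(3, 5) = 3 s.f.
Rounded to 3 significant figures: 29.0 kg.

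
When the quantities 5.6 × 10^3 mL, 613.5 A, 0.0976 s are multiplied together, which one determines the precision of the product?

5.6 × 10^3 mL

5.6 × 10^3 mL → 2 s.f.; 613.5 A → 4 s.f.; 0.0976 s → 3 s.f.
The fewest is 2 significant figures, from 5.6 × 10^3 mL.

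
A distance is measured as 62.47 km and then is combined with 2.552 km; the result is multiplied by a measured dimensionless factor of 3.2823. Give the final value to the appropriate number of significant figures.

62.47 km + 2.552 km = 65.022 km; the sum is limited to 2 decimal places (4 s.f.).
Carrying full precision, 65.022 × 3.2823 = 213.4217106 km; 3.2823 has 5 s.f., so the result keeps min(4, 5) = 4 s.f.
Rounded to 4 significant figures: 213.4 km.

213.4 km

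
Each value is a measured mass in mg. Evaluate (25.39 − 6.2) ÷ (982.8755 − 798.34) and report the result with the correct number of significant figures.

25.39 − 6.2 = 19.19, limited to 1 d.p. → 3 s.f.; 982.8755 − 798.34 = 184.5355, limited to 2 d.p. → 5 s.f.
Carrying full precision, 19.19 ÷ 184.5355 = 0.103990831033…; keep min(3, 5) = 3 s.f.
Rounded to 3 significant figures: 1.04 × 10⁻¹.

1.04 × 10⁻¹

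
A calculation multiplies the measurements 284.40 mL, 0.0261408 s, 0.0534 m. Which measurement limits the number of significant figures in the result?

284.40 mL → 5 s.f.; 0.0261408 s → 6 s.f.; 0.0534 m → 3 s.f.
The fewest is 3 significant figures, from 0.0534 m.

0.0534 m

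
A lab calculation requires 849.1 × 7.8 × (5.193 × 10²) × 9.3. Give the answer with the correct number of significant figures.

849.1 × 7.8 × (5.193 × 10²) × 9.3 = 31985615.6802
Multiplication/division keeps the fewest significant figures: 849.1 → 4 s.f., 7.8 → 2 s.f., 5.193 × 10² → 4 s.f., 9.3 → 2 s.f.; limit is 2.
Rounded to 2 significant figures: 3.2 × 10⁷.

3.2 × 10⁷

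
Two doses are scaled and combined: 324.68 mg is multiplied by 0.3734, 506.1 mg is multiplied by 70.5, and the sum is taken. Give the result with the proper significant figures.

324.68 × 0.3734 = 121.235512 → 121.2 mg (4 s.f., last digit at the 10^-1 place).
506.1 × 70.5 = 35680.05 → 3.57 × 10⁴ mg (3 s.f., last digit at the 10^2 place).
Sum: 35801.285512 mg; keep the coarser place, 10^2.
Result: 3.58 × 10⁴ mg.

3.58 × 10⁴ mg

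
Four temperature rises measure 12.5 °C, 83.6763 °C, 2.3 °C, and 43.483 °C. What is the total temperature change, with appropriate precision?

12.5 °C + 83.6763 °C + 2.3 °C + 43.483 °C = 141.9593 °C.
Addition/subtraction keeps the fewest decimal places: 12.5 → 1 decimal place, 83.6763 → 4 decimal places, 2.3 → 1 decimal place, 43.483 → 3 decimal places; limit is 1.
Rounded to 1 decimal place: 142.0 °C.

142.0 °C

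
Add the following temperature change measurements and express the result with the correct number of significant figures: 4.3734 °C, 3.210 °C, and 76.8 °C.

4.3734 °C + 3.210 °C + 76.8 °C = 84.3834 °C.
Addition/subtraction keeps the fewest decimal places: 4.3734 → 4 decimal places, 3.210 → 3 decimal places, 76.8 → 1 decimal place; limit is 1.
Rounded to 1 decimal place: 84.4 °C.

84.4 °C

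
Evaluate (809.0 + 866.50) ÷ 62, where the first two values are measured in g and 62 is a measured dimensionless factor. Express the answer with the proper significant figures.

809.0 g + 866.50 g = 1675.50 g; the sum is limited to 1 decimal place (5 s.f.).
Carrying full precision, 1675.50 ÷ 62 = 27.0241935484… g; 62 has 2 s.f., so the result keeps min(5, 2) = 2 s.f.
Rounded to 2 significant figures: 27 g.

27 g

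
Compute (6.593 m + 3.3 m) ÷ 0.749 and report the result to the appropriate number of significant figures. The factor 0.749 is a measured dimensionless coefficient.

13 m

6.593 m + 3.3 m = 9.893 m; the sum is limited to 1 decimal place (2 s.f.).
Carrying full precision, 9.893 ÷ 0.749 = 13.2082777036… m; 0.749 has 3 s.f., so the result keeps min(2, 3) = 2 s.f.
Rounded to 2 significant figures: 13 m.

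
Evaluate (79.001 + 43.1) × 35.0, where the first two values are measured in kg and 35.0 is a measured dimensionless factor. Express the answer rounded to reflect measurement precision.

4.27 × 10^3 kg

79.001 kg + 43.1 kg = 122.101 kg; the sum is limited to 1 decimal place (4 s.f.).
Carrying full precision, 122.101 × 35.0 = 4273.535 kg; 35.0 has 3 s.f., so the result keeps min(4, 3) = 3 s.f.
Rounded to 3 significant figures: 4.27 × 10^3 kg.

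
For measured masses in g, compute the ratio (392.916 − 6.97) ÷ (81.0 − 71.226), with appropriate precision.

39

392.916 − 6.97 = 385.946, limited to 2 d.p. → 5 s.f.; 81.0 − 71.226 = 9.774, limited to 1 d.p. → 2 s.f.
Carrying full precision, 385.946 ÷ 9.774 = 39.4870063434…; keep min(5, 2) = 2 s.f.
Rounded to 2 significant figures: 39.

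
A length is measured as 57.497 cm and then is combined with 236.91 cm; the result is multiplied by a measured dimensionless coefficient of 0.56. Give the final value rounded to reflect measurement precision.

1.6 × 10^2 cm

57.497 cm + 236.91 cm = 294.407 cm; the sum is limited to 2 decimal places (5 s.f.).
Carrying full precision, 294.407 × 0.56 = 164.86792 cm; 0.56 has 2 s.f., so the result keeps min(5, 2) = 2 s.f.
Rounded to 2 significant figures: 1.6 × 10^2 cm.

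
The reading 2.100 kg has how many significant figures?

2.100: trailing zeros after a decimal point are significant.

4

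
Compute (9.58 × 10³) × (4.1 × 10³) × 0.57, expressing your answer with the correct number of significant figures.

(9.58 × 10³) × (4.1 × 10³) × 0.57 = 22388460
Multiplication/division keeps the fewest significant figures: 9.58 × 10³ → 3 s.f., 4.1 × 10³ → 2 s.f., 0.57 → 2 s.f.; limit is 2.
Rounded to 2 significant figures: 2.2 × 10⁷.

2.2 × 10⁷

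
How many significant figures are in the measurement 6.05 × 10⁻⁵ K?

6.05 × 10⁻⁵: in scientific notation every digit of the coefficient is significant.

3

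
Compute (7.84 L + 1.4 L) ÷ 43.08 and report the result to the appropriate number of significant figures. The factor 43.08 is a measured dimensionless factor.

0.21 L

7.84 L + 1.4 L = 9.24 L; the sum is limited to 1 decimal place (2 s.f.).
Carrying full precision, 9.24 ÷ 43.08 = 0.214484679666… L; 43.08 has 4 s.f., so the result keeps min(2, 4) = 2 s.f.
Rounded to 2 significant figures: 0.21 L.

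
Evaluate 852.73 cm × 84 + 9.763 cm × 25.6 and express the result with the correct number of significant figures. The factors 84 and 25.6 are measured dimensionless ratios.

7.2 × 10^4 cm

852.73 × 84 = 71629.32 → 7.2 × 10^4 cm (2 s.f., last digit at the 10^3 place).
9.763 × 25.6 = 249.9328 → 2.50 × 10^2 cm (3 s.f., last digit at the 10^0 place).
Sum: 71879.2528 cm; keep the coarser place, 10^3.
Result: 7.2 × 10^4 cm.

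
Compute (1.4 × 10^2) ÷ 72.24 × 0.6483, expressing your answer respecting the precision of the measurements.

1.3

(1.4 × 10^2) ÷ 72.24 × 0.6483 = 1.25639534884…
Multiplication/division keeps the fewest significant figures: 1.4 × 10^2 → 2 s.f., 72.24 → 4 s.f., 0.6483 → 4 s.f.; limit is 2.
Rounded to 2 significant figures: 1.3.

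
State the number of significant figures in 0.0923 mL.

3

0.0923: leading zeros are not significant.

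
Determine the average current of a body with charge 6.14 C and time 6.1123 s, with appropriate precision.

1.00 A

average current = 6.14 C ÷ 6.1123 s = 1.00453184562… A.
6.14 has 3 significant figures; 6.1123 has 5.
Division/multiplication keeps the fewest: 3 significant figures.
Rounded: 1.00 A.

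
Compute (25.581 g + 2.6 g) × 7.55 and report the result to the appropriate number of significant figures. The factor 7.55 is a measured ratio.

2.13 × 10^2 g

25.581 g + 2.6 g = 28.181 g; the sum is limited to 1 decimal place (3 s.f.).
Carrying full precision, 28.181 × 7.55 = 212.76655 g; 7.55 has 3 s.f., so the result keeps min(3, 3) = 3 s.f.
Rounded to 3 significant figures: 2.13 × 10^2 g.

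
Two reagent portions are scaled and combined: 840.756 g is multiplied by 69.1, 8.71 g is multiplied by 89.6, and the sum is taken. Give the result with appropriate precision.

840.756 × 69.1 = 58096.2396 → 5.81 × 10⁴ g (3 s.f., last digit at the 10^2 place).
8.71 × 89.6 = 780.416 → 780. g (3 s.f., last digit at the 10^0 place).
Sum: 58876.6556 g; keep the coarser place, 10^2.
Result: 5.89 × 10⁴ g.

5.89 × 10⁴ g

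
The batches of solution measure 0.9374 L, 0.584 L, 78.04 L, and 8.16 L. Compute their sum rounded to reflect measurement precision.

87.72 L

0.9374 L + 0.584 L + 78.04 L + 8.16 L = 87.7214 L.
Addition/subtraction keeps the fewest decimal places: 0.9374 → 4 decimal places, 0.584 → 3 decimal places, 78.04 → 2 decimal places, 8.16 → 2 decimal places; limit is 2.
Rounded to 2 decimal places: 87.72 L.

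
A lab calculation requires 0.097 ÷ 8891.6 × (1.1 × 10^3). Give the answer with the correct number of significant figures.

0.097 ÷ 8891.6 × (1.1 × 10^3) = 0.0120000899726…
Multiplication/division keeps the fewest significant figures: 0.097 → 2 s.f., 8891.6 → 5 s.f., 1.1 × 10^3 → 2 s.f.; limit is 2.
Rounded to 2 significant figures: 0.012.

0.012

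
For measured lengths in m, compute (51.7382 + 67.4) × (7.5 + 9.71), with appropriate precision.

2.05 × 10^3 m²

51.7382 + 67.4 = 119.1382, limited to 1 d.p. → 4 s.f.; 7.5 + 9.71 = 17.21, limited to 1 d.p. → 3 s.f.
Carrying full precision, 119.1382 × 17.21 = 2050.368422; keep min(4, 3) = 3 s.f.
Rounded to 3 significant figures: 2.05 × 10^3 m².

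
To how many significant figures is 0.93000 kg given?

0.93000: leading zeros are not significant; trailing zeros after a decimal point are significant.

5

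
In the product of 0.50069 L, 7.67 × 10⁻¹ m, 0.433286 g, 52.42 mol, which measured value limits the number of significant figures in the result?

7.67 × 10⁻¹ m

0.50069 L → 5 s.f.; 7.67 × 10⁻¹ m → 3 s.f.; 0.433286 g → 6 s.f.; 52.42 mol → 4 s.f.
The fewest is 3 significant figures, from 7.67 × 10⁻¹ m.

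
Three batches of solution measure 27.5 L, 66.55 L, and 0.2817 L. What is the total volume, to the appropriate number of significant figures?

94.3 L

27.5 L + 66.55 L + 0.2817 L = 94.3317 L.
Addition/subtraction keeps the fewest decimal places: 27.5 → 1 decimal place, 66.55 → 2 decimal places, 0.2817 → 4 decimal places; limit is 1.
Rounded to 1 decimal place: 94.3 L.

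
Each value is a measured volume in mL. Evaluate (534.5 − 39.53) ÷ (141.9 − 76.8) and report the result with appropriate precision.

534.5 − 39.53 = 494.97, limited to 1 d.p. → 4 s.f.; 141.9 − 76.8 = 65.1, limited to 1 d.p. → 3 s.f.
Carrying full precision, 494.97 ÷ 65.1 = 7.60322580645…; keep min(4, 3) = 3 s.f.
Rounded to 3 significant figures: 7.60.

7.60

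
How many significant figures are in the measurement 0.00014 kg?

2

0.00014: leading zeros are not significant.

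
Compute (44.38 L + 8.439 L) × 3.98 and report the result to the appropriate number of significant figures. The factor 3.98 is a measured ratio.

44.38 L + 8.439 L = 52.819 L; the sum is limited to 2 decimal places (4 s.f.).
Carrying full precision, 52.819 × 3.98 = 210.21962 L; 3.98 has 3 s.f., so the result keeps min(4, 3) = 3 s.f.
Rounded to 3 significant figures: 210. L.

210. L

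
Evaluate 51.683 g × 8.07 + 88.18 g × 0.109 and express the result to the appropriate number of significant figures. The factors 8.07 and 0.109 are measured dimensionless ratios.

4.27 × 10² g

51.683 × 8.07 = 417.08181 → 417 g (3 s.f., last digit at the 10^0 place).
88.18 × 0.109 = 9.61162 → 9.61 g (3 s.f., last digit at the 10^-2 place).
Sum: 426.69343 g; keep the coarser place, 10^0.
Result: 4.27 × 10² g.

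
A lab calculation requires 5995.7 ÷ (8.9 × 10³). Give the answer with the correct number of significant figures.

5995.7 ÷ (8.9 × 10³) = 0.673674157303…
Multiplication/division keeps the fewest significant figures: 5995.7 → 5 s.f., 8.9 × 10³ → 2 s.f.; limit is 2.
Rounded to 2 significant figures: 0.67.

0.67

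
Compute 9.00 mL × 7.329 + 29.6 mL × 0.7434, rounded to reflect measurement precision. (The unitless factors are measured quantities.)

9.00 × 7.329 = 65.961 → 66.0 mL (3 s.f., last digit at the 10^-1 place).
29.6 × 0.7434 = 22.00464 → 22.0 mL (3 s.f., last digit at the 10^-1 place).
Sum: 87.96564 mL; keep the coarser place, 10^-1.
Result: 88.0 mL.

88.0 mL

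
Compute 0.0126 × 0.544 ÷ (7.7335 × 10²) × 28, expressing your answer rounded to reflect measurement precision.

0.0126 × 0.544 ÷ (7.7335 × 10²) × 28 = 0.000248171203207…
Multiplication/division keeps the fewest significant figures: 0.0126 → 3 s.f., 0.544 → 3 s.f., 7.7335 × 10² → 5 s.f., 28 → 2 s.f.; limit is 2.
Rounded to 2 significant figures: 2.5 × 10⁻⁴.

2.5 × 10⁻⁴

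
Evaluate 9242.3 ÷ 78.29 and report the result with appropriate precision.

118.1

9242.3 ÷ 78.29 = 118.052113935…
Multiplication/division keeps the fewest significant figures: 9242.3 → 5 s.f., 78.29 → 4 s.f.; limit is 4.
Rounded to 4 significant figures: 118.1.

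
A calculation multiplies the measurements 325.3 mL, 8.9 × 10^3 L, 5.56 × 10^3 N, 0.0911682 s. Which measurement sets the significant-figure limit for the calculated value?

8.9 × 10^3 L

325.3 mL → 4 s.f.; 8.9 × 10^3 L → 2 s.f.; 5.56 × 10^3 N → 3 s.f.; 0.0911682 s → 6 s.f.
The fewest is 2 significant figures, from 8.9 × 10^3 L.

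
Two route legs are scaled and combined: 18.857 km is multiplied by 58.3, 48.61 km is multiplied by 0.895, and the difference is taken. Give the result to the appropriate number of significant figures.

1.06 × 10^3 km

18.857 × 58.3 = 1099.3631 → 1.10 × 10^3 km (3 s.f., last digit at the 10^1 place).
48.61 × 0.895 = 43.50595 → 43.5 km (3 s.f., last digit at the 10^-1 place).
Difference: 1055.85715 km; keep the coarser place, 10^1.
Result: 1.06 × 10^3 km.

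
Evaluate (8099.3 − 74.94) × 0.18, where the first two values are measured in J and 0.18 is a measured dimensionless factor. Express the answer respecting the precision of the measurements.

8099.3 J − 74.94 J = 8024.36 J; the difference is limited to 1 decimal place (5 s.f.).
Carrying full precision, 8024.36 × 0.18 = 1444.3848 J; 0.18 has 2 s.f., so the result keeps min(5, 2) = 2 s.f.
Rounded to 2 significant figures: 1.4 × 10³ J.

1.4 × 10³ J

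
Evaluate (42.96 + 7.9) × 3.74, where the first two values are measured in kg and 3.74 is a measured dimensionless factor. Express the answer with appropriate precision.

1.90 × 10² kg

42.96 kg + 7.9 kg = 50.86 kg; the sum is limited to 1 decimal place (3 s.f.).
Carrying full precision, 50.86 × 3.74 = 190.2164 kg; 3.74 has 3 s.f., so the result keeps min(3, 3) = 3 s.f.
Rounded to 3 significant figures: 1.90 × 10² kg.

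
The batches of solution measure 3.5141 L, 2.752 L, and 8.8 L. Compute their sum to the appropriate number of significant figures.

15.1 L

3.5141 L + 2.752 L + 8.8 L = 15.0661 L.
Addition/subtraction keeps the fewest decimal places: 3.5141 → 4 decimal places, 2.752 → 3 decimal places, 8.8 → 1 decimal place; limit is 1.
Rounded to 1 decimal place: 15.1 L.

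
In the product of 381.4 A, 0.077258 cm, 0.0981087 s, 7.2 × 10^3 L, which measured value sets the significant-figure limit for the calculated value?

7.2 × 10^3 L

381.4 A → 4 s.f.; 0.077258 cm → 5 s.f.; 0.0981087 s → 6 s.f.; 7.2 × 10^3 L → 2 s.f.
The fewest is 2 significant figures, from 7.2 × 10^3 L.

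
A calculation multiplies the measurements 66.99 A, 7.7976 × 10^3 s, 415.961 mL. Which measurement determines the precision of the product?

66.99 A → 4 s.f.; 7.7976 × 10^3 s → 5 s.f.; 415.961 mL → 6 s.f.
The fewest is 4 significant figures, from 66.99 A.

66.99 A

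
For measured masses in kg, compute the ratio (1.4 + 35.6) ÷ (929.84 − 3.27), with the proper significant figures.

0.0399

1.4 + 35.6 = 37.0, limited to 1 d.p. → 3 s.f.; 929.84 − 3.27 = 926.57, limited to 2 d.p. → 5 s.f.
Carrying full precision, 37.0 ÷ 926.57 = 0.0399322231456…; keep min(3, 5) = 3 s.f.
Rounded to 3 significant figures: 0.0399.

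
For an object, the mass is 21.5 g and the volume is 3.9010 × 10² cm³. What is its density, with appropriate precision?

density = 21.5 g ÷ 3.9010 × 10² cm³ = 0.0551140733145… g/cm³.
21.5 has 3 significant figures; 3.9010 × 10² has 5.
Division/multiplication keeps the fewest: 3 significant figures.
Rounded: 0.0551 g/cm³.

0.0551 g/cm³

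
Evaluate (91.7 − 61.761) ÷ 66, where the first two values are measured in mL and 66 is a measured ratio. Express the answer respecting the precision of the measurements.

91.7 mL − 61.761 mL = 29.939 mL; the difference is limited to 1 decimal place (3 s.f.).
Carrying full precision, 29.939 ÷ 66 = 0.453621212121… mL; 66 has 2 s.f., so the result keeps min(3, 2) = 2 s.f.
Rounded to 2 significant figures: 0.45 mL.

0.45 mL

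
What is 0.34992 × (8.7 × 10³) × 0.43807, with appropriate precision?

1.3 × 10³

0.34992 × (8.7 × 10³) × 0.43807 = 1333.61825328
Multiplication/division keeps the fewest significant figures: 0.34992 → 5 s.f., 8.7 × 10³ → 2 s.f., 0.43807 → 5 s.f.; limit is 2.
Rounded to 2 significant figures: 1.3 × 10³.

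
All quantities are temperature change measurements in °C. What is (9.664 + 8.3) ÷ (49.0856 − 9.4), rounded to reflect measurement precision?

9.664 + 8.3 = 17.964, limited to 1 d.p. → 3 s.f.; 49.0856 − 9.4 = 39.6856, limited to 1 d.p. → 3 s.f.
Carrying full precision, 17.964 ÷ 39.6856 = 0.452657891023…; keep min(3, 3) = 3 s.f.
Rounded to 3 significant figures: 0.453.

0.453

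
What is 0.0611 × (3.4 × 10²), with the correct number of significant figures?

0.0611 × (3.4 × 10²) = 20.774
Multiplication/division keeps the fewest significant figures: 0.0611 → 3 s.f., 3.4 × 10² → 2 s.f.; limit is 2.
Rounded to 2 significant figures: 21.

21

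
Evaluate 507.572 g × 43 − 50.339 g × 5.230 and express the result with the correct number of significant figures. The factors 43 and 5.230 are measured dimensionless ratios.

2.2 × 10⁴ g

507.572 × 43 = 21825.596 → 2.2 × 10⁴ g (2 s.f., last digit at the 10^3 place).
50.339 × 5.230 = 263.27297 → 263.3 g (4 s.f., last digit at the 10^-1 place).
Difference: 21562.32303 g; keep the coarser place, 10^3.
Result: 2.2 × 10⁴ g.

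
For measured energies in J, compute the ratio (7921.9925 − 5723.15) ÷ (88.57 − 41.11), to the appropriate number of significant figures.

7921.9925 − 5723.15 = 2198.8425, limited to 2 d.p. → 6 s.f.; 88.57 − 41.11 = 47.46, limited to 2 d.p. → 4 s.f.
Carrying full precision, 2198.8425 ÷ 47.46 = 46.3304361568…; keep min(6, 4) = 4 s.f.
Rounded to 4 significant figures: 46.33.

46.33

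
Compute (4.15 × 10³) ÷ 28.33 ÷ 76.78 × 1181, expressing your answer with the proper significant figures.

2.25 × 10³

(4.15 × 10³) ÷ 28.33 ÷ 76.78 × 1181 = 2253.2185191…
Multiplication/division keeps the fewest significant figures: 4.15 × 10³ → 3 s.f., 28.33 → 4 s.f., 76.78 → 4 s.f., 1181 → 4 s.f.; limit is 3.
Rounded to 3 significant figures: 2.25 × 10³.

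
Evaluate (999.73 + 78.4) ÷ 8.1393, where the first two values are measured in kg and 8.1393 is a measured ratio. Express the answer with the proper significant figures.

132.46 kg

999.73 kg + 78.4 kg = 1078.13 kg; the sum is limited to 1 decimal place (5 s.f.).
Carrying full precision, 1078.13 ÷ 8.1393 = 132.45979384… kg; 8.1393 has 5 s.f., so the result keeps min(5, 5) = 5 s.f.
Rounded to 5 significant figures: 132.46 kg.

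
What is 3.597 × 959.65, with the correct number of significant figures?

3452

3.597 × 959.65 = 3451.86105
Multiplication/division keeps the fewest significant figures: 3.597 → 4 s.f., 959.65 → 5 s.f.; limit is 4.
Rounded to 4 significant figures: 3452.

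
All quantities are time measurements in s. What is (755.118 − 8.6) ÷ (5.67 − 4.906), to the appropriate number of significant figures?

9.8 × 10²

755.118 − 8.6 = 746.518, limited to 1 d.p. → 4 s.f.; 5.67 − 4.906 = 0.764, limited to 2 d.p. → 2 s.f.
Carrying full precision, 746.518 ÷ 0.764 = 977.117801047…; keep min(4, 2) = 2 s.f.
Rounded to 2 significant figures: 9.8 × 10².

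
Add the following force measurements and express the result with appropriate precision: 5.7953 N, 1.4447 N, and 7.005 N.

5.7953 N + 1.4447 N + 7.005 N = 14.2450 N.
Addition/subtraction keeps the fewest decimal places: 5.7953 → 4 decimal places, 1.4447 → 4 decimal places, 7.005 → 3 decimal places; limit is 3.
Rounded to 3 decimal places: 14.245 N.

14.245 N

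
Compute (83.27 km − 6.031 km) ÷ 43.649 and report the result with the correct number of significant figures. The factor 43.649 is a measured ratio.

83.27 km − 6.031 km = 77.239 km; the difference is limited to 2 decimal places (4 s.f.).
Carrying full precision, 77.239 ÷ 43.649 = 1.76954798506… km; 43.649 has 5 s.f., so the result keeps min(4, 5) = 4 s.f.
Rounded to 4 significant figures: 1.770 km.

1.770 km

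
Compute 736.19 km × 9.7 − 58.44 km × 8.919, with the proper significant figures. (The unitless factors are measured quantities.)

6.6 × 10^3 km

736.19 × 9.7 = 7141.043 → 7.1 × 10^3 km (2 s.f., last digit at the 10^2 place).
58.44 × 8.919 = 521.22636 → 521.2 km (4 s.f., last digit at the 10^-1 place).
Difference: 6619.81664 km; keep the coarser place, 10^2.
Result: 6.6 × 10^3 km.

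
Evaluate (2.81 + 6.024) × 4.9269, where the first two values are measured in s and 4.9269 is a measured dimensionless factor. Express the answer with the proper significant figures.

43.5 s

2.81 s + 6.024 s = 8.834 s; the sum is limited to 2 decimal places (3 s.f.).
Carrying full precision, 8.834 × 4.9269 = 43.5242346 s; 4.9269 has 5 s.f., so the result keeps min(3, 5) = 3 s.f.
Rounded to 3 significant figures: 43.5 s.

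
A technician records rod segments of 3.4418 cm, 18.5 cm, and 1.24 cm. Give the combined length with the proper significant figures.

3.4418 cm + 18.5 cm + 1.24 cm = 23.1818 cm.
Addition/subtraction keeps the fewest decimal places: 3.4418 → 4 decimal places, 18.5 → 1 decimal place, 1.24 → 2 decimal places; limit is 1.
Rounded to 1 decimal place: 23.2 cm.

23.2 cm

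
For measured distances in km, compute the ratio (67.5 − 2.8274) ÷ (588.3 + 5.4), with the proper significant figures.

67.5 − 2.8274 = 64.6726, limited to 1 d.p. → 3 s.f.; 588.3 + 5.4 = 593.7, limited to 1 d.p. → 4 s.f.
Carrying full precision, 64.6726 ÷ 593.7 = 0.108931446859…; keep min(3, 4) = 3 s.f.
Rounded to 3 significant figures: 1.09 × 10⁻¹.

1.09 × 10⁻¹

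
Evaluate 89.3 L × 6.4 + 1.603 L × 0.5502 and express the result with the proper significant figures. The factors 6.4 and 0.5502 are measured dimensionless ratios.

5.7 × 10² L

89.3 × 6.4 = 571.52 → 5.7 × 10² L (2 s.f., last digit at the 10^1 place).
1.603 × 0.5502 = 0.8819706 → 0.8820 L (4 s.f., last digit at the 10^-4 place).
Sum: 572.4019706 L; keep the coarser place, 10^1.
Result: 5.7 × 10² L.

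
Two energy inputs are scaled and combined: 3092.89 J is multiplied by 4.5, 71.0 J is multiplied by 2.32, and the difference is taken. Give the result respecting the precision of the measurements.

3092.89 × 4.5 = 13918.005 → 1.4 × 10^4 J (2 s.f., last digit at the 10^3 place).
71.0 × 2.32 = 164.72 → 165 J (3 s.f., last digit at the 10^0 place).
Difference: 13753.285 J; keep the coarser place, 10^3.
Result: 1.4 × 10^4 J.

1.4 × 10^4 J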